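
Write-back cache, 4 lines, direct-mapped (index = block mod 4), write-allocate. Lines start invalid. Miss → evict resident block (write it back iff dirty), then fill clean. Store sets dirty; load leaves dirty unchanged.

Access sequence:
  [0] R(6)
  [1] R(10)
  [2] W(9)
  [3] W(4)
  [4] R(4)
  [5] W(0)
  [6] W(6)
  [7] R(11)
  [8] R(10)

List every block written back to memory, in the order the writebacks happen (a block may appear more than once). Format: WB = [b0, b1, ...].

WB = [4, 6]

0: R B6 -> L2 miss  d=-]
1: R B10 -> L2 miss  d=-]
2: W B9 -> L1 miss  d=D]
3: W B4 -> L0 miss  d=D]
4: R B4 -> L0 hit  d=D]
5: W B0 -> L0 miss wb->B4  d=D]
6: W B6 -> L2 miss  d=D]
7: R B11 -> L3 miss  d=-]
8: R B10 -> L2 miss wb->B6  d=-]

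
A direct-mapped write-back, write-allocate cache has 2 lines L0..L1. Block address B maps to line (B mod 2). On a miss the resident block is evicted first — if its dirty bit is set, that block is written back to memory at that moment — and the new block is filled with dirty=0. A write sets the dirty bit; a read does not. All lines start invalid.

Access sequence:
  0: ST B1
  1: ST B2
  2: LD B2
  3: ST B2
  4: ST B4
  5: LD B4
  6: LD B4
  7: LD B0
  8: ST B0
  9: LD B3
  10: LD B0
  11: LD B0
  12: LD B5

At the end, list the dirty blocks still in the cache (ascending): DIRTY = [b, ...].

DIRTY = [0]

  0 | W B1 → L1 miss [D]
  1 | W B2 → L0 miss [D]
  2 | R B2 → L0 hit [D]
  3 | W B2 → L0 hit [D]
  4 | W B4 → L0 miss wb→B2 [D]
  5 | R B4 → L0 hit [D]
  6 | R B4 → L0 hit [D]
  7 | R B0 → L0 miss wb→B4 [-]
  8 | W B0 → L0 hit [D]
  9 | R B3 → L1 miss wb→B1 [-]
  10 | R B0 → L0 hit [D]
  11 | R B0 → L0 hit [D]
  12 | R B5 → L1 miss [-]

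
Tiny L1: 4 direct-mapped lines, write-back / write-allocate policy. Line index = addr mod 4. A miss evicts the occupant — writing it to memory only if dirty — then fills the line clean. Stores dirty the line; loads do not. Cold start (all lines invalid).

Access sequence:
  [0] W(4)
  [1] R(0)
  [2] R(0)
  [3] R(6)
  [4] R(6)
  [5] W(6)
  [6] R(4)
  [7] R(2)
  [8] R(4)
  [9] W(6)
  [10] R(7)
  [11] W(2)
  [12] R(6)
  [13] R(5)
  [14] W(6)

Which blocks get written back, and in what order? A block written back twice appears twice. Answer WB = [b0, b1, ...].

WB = [4, 6, 6, 2]

0: W B4 -> L0 miss  d=D]
1: R B0 -> L0 miss wb->B4  d=-]
2: R B0 -> L0 hit  d=-]
3: R B6 -> L2 miss  d=-]
4: R B6 -> L2 hit  d=-]
5: W B6 -> L2 hit  d=D]
6: R B4 -> L0 miss  d=-]
7: R B2 -> L2 miss wb->B6  d=-]
8: R B4 -> L0 hit  d=-]
9: W B6 -> L2 miss  d=D]
10: R B7 -> L3 miss  d=-]
11: W B2 -> L2 miss wb->B6  d=D]
12: R B6 -> L2 miss wb->B2  d=-]
13: R B5 -> L1 miss  d=-]
14: W B6 -> L2 hit  d=D]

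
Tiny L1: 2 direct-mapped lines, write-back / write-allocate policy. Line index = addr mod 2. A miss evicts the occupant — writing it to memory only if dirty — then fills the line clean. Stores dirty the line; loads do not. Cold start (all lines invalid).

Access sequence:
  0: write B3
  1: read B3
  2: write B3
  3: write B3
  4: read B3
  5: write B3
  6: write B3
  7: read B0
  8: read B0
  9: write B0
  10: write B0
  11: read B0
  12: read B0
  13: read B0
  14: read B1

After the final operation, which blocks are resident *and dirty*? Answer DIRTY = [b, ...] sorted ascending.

0: W B3 → L1 miss [D]
1: R B3 → L1 hit [D]
2: W B3 → L1 hit [D]
3: W B3 → L1 hit [D]
4: R B3 → L1 hit [D]
5: W B3 → L1 hit [D]
6: W B3 → L1 hit [D]
7: R B0 → L0 miss [-]
8: R B0 → L0 hit [-]
9: W B0 → L0 hit [D]
10: W B0 → L0 hit [D]
11: R B0 → L0 hit [D]
12: R B0 → L0 hit [D]
13: R B0 → L0 hit [D]
14: R B1 → L1 miss wb→B3 [-]

DIRTY = [0]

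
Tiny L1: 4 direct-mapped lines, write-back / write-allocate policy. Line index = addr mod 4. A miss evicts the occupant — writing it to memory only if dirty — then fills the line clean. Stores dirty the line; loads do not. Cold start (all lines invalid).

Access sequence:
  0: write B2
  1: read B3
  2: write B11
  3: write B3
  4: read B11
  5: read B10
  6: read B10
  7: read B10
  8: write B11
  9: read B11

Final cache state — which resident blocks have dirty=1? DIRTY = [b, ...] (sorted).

DIRTY = [11]

0: W B2 -> L2 miss  d=D]
1: R B3 -> L3 miss  d=-]
2: W B11 -> L3 miss  d=D]
3: W B3 -> L3 miss wb->B11  d=D]
4: R B11 -> L3 miss wb->B3  d=-]
5: R B10 -> L2 miss wb->B2  d=-]
6: R B10 -> L2 hit  d=-]
7: R B10 -> L2 hit  d=-]
8: W B11 -> L3 hit  d=D]
9: R B11 -> L3 hit  d=D]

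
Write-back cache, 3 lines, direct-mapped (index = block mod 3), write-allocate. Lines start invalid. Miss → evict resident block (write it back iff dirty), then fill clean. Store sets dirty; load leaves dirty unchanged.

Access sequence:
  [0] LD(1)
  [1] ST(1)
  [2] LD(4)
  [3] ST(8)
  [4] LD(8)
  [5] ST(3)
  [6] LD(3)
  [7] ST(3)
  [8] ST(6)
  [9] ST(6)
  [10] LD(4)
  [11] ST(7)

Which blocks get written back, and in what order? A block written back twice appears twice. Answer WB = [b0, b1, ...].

0: R B1 -> L1 miss  d=-]
1: W B1 -> L1 hit  d=D]
2: R B4 -> L1 miss wb->B1  d=-]
3: W B8 -> L2 miss  d=D]
4: R B8 -> L2 hit  d=D]
5: W B3 -> L0 miss  d=D]
6: R B3 -> L0 hit  d=D]
7: W B3 -> L0 hit  d=D]
8: W B6 -> L0 miss wb->B3  d=D]
9: W B6 -> L0 hit  d=D]
10: R B4 -> L1 hit  d=-]
11: W B7 -> L1 miss  d=D]

WB = [1, 3]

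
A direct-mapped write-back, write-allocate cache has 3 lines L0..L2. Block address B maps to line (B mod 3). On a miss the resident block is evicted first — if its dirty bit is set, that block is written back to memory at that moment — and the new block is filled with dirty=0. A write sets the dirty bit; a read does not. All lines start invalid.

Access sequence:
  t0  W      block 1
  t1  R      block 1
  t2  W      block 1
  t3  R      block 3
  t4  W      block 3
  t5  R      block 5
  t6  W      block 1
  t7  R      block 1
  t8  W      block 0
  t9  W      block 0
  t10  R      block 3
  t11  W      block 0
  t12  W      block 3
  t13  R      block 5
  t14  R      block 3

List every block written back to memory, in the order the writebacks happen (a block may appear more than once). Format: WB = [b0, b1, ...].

WB = [3, 0, 0]

0: W B1 → L1 miss [D]
1: R B1 → L1 hit [D]
2: W B1 → L1 hit [D]
3: R B3 → L0 miss [-]
4: W B3 → L0 hit [D]
5: R B5 → L2 miss [-]
6: W B1 → L1 hit [D]
7: R B1 → L1 hit [D]
8: W B0 → L0 miss wb→B3 [D]
9: W B0 → L0 hit [D]
10: R B3 → L0 miss wb→B0 [-]
11: W B0 → L0 miss [D]
12: W B3 → L0 miss wb→B0 [D]
13: R B5 → L2 hit [-]
14: R B3 → L0 hit [D]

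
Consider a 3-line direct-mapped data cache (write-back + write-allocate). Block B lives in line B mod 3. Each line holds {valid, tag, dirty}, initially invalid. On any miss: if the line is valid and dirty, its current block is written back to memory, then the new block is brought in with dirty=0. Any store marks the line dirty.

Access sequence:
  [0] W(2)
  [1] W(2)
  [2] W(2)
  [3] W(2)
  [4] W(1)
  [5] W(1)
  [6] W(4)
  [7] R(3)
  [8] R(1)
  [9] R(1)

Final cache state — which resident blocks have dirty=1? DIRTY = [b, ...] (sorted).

DIRTY = [2]

0: W B2 -> L2 miss  d=D]
1: W B2 -> L2 hit  d=D]
2: W B2 -> L2 hit  d=D]
3: W B2 -> L2 hit  d=D]
4: W B1 -> L1 miss  d=D]
5: W B1 -> L1 hit  d=D]
6: W B4 -> L1 miss wb->B1  d=D]
7: R B3 -> L0 miss  d=-]
8: R B1 -> L1 miss wb->B4  d=-]
9: R B1 -> L1 hit  d=-]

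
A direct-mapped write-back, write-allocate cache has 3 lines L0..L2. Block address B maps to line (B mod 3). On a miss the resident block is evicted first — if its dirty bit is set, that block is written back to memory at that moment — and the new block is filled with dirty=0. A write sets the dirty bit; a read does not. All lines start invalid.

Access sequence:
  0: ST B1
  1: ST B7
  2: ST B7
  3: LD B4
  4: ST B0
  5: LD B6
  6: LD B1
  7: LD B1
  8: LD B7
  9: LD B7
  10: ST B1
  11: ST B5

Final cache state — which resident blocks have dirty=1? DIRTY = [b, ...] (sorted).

DIRTY = [1, 5]

  0 | W B1 → L1 miss [D]
  1 | W B7 → L1 miss wb→B1 [D]
  2 | W B7 → L1 hit [D]
  3 | R B4 → L1 miss wb→B7 [-]
  4 | W B0 → L0 miss [D]
  5 | R B6 → L0 miss wb→B0 [-]
  6 | R B1 → L1 miss [-]
  7 | R B1 → L1 hit [-]
  8 | R B7 → L1 miss [-]
  9 | R B7 → L1 hit [-]
  10 | W B1 → L1 miss [D]
  11 | W B5 → L2 miss [D]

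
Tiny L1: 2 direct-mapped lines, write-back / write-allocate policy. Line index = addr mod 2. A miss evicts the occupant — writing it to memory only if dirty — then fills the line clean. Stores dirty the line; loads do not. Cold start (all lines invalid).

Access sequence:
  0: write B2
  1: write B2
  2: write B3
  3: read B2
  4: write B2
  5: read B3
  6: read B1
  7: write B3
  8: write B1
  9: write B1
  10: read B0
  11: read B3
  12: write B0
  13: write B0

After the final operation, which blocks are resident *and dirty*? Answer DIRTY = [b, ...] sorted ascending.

DIRTY = [0]

0: W B2 → L0 miss [D]
1: W B2 → L0 hit [D]
2: W B3 → L1 miss [D]
3: R B2 → L0 hit [D]
4: W B2 → L0 hit [D]
5: R B3 → L1 hit [D]
6: R B1 → L1 miss wb→B3 [-]
7: W B3 → L1 miss [D]
8: W B1 → L1 miss wb→B3 [D]
9: W B1 → L1 hit [D]
10: R B0 → L0 miss wb→B2 [-]
11: R B3 → L1 miss wb→B1 [-]
12: W B0 → L0 hit [D]
13: W B0 → L0 hit [D]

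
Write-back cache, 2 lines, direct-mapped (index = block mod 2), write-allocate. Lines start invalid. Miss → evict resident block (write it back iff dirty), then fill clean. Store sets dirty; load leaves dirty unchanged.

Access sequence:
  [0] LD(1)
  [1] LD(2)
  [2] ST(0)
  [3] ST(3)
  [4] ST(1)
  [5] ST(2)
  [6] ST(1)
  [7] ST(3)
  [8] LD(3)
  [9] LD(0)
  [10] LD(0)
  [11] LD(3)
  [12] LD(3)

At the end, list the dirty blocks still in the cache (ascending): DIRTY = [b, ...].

0: R B1 -> L1 miss  d=-]
1: R B2 -> L0 miss  d=-]
2: W B0 -> L0 miss  d=D]
3: W B3 -> L1 miss  d=D]
4: W B1 -> L1 miss wb->B3  d=D]
5: W B2 -> L0 miss wb->B0  d=D]
6: W B1 -> L1 hit  d=D]
7: W B3 -> L1 miss wb->B1  d=D]
8: R B3 -> L1 hit  d=D]
9: R B0 -> L0 miss wb->B2  d=-]
10: R B0 -> L0 hit  d=-]
11: R B3 -> L1 hit  d=D]
12: R B3 -> L1 hit  d=D]

DIRTY = [3]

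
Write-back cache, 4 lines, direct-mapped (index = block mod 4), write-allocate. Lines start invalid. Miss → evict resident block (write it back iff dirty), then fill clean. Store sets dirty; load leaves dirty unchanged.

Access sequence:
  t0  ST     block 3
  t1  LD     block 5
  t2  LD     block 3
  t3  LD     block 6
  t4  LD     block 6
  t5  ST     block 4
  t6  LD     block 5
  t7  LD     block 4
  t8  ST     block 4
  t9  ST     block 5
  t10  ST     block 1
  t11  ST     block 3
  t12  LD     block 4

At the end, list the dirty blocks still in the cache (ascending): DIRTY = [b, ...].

  0 | W B3 → L3 miss [D]
  1 | R B5 → L1 miss [-]
  2 | R B3 → L3 hit [D]
  3 | R B6 → L2 miss [-]
  4 | R B6 → L2 hit [-]
  5 | W B4 → L0 miss [D]
  6 | R B5 → L1 hit [-]
  7 | R B4 → L0 hit [D]
  8 | W B4 → L0 hit [D]
  9 | W B5 → L1 hit [D]
  10 | W B1 → L1 miss wb→B5 [D]
  11 | W B3 → L3 hit [D]
  12 | R B4 → L0 hit [D]

DIRTY = [1, 3, 4]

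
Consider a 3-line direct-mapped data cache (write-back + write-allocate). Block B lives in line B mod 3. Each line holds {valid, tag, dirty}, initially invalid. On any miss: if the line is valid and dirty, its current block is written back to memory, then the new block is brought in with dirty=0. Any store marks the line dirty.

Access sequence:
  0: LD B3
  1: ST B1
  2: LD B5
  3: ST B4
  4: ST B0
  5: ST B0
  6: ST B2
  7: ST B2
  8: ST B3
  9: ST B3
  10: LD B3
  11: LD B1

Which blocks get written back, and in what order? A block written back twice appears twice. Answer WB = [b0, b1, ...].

  0 | R B3 → L0 miss [-]
  1 | W B1 → L1 miss [D]
  2 | R B5 → L2 miss [-]
  3 | W B4 → L1 miss wb→B1 [D]
  4 | W B0 → L0 miss [D]
  5 | W B0 → L0 hit [D]
  6 | W B2 → L2 miss [D]
  7 | W B2 → L2 hit [D]
  8 | W B3 → L0 miss wb→B0 [D]
  9 | W B3 → L0 hit [D]
  10 | R B3 → L0 hit [D]
  11 | R B1 → L1 miss wb→B4 [-]

WB = [1, 0, 4]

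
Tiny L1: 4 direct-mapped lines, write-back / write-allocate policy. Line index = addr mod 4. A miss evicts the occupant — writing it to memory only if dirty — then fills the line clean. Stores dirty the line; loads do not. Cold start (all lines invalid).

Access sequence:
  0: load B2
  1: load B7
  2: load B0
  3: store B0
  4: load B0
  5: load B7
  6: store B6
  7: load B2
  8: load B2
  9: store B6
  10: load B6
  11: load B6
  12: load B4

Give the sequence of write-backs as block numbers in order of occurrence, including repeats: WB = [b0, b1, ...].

WB = [6, 0]

0: R B2 -> L2 miss  d=-]
1: R B7 -> L3 miss  d=-]
2: R B0 -> L0 miss  d=-]
3: W B0 -> L0 hit  d=D]
4: R B0 -> L0 hit  d=D]
5: R B7 -> L3 hit  d=-]
6: W B6 -> L2 miss  d=D]
7: R B2 -> L2 miss wb->B6  d=-]
8: R B2 -> L2 hit  d=-]
9: W B6 -> L2 miss  d=D]
10: R B6 -> L2 hit  d=D]
11: R B6 -> L2 hit  d=D]
12: R B4 -> L0 miss wb->B0  d=-]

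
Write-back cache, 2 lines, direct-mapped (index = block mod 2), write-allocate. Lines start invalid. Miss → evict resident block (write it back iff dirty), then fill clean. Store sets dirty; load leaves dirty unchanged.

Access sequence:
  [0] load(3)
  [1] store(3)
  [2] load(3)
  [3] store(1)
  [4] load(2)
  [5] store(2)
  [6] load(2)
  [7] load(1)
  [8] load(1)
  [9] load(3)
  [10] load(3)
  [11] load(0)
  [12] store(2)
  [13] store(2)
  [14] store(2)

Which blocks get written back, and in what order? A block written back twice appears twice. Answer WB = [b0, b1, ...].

0: R B3 -> L1 miss  d=-]
1: W B3 -> L1 hit  d=D]
2: R B3 -> L1 hit  d=D]
3: W B1 -> L1 miss wb->B3  d=D]
4: R B2 -> L0 miss  d=-]
5: W B2 -> L0 hit  d=D]
6: R B2 -> L0 hit  d=D]
7: R B1 -> L1 hit  d=D]
8: R B1 -> L1 hit  d=D]
9: R B3 -> L1 miss wb->B1  d=-]
10: R B3 -> L1 hit  d=-]
11: R B0 -> L0 miss wb->B2  d=-]
12: W B2 -> L0 miss  d=D]
13: W B2 -> L0 hit  d=D]
14: W B2 -> L0 hit  d=D]

WB = [3, 1, 2]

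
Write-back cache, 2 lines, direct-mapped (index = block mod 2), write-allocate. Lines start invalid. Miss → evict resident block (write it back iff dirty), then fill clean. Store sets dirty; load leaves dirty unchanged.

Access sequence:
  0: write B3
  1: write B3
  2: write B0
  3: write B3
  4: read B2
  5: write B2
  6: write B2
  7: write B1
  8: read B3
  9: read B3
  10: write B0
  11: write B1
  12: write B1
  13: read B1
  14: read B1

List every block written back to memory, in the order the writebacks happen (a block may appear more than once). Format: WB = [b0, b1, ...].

0: W B3 → L1 miss [D]
1: W B3 → L1 hit [D]
2: W B0 → L0 miss [D]
3: W B3 → L1 hit [D]
4: R B2 → L0 miss wb→B0 [-]
5: W B2 → L0 hit [D]
6: W B2 → L0 hit [D]
7: W B1 → L1 miss wb→B3 [D]
8: R B3 → L1 miss wb→B1 [-]
9: R B3 → L1 hit [-]
10: W B0 → L0 miss wb→B2 [D]
11: W B1 → L1 miss [D]
12: W B1 → L1 hit [D]
13: R B1 → L1 hit [D]
14: R B1 → L1 hit [D]

WB = [0, 3, 1, 2]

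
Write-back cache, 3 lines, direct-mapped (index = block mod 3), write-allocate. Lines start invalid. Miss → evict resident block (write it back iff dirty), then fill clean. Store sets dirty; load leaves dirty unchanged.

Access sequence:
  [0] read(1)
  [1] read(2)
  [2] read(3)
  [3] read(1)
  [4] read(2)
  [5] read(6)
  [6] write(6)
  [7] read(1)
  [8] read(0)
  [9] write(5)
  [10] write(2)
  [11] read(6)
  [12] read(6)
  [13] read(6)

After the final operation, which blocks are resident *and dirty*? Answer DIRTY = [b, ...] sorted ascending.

0: R B1 -> L1 miss  d=-]
1: R B2 -> L2 miss  d=-]
2: R B3 -> L0 miss  d=-]
3: R B1 -> L1 hit  d=-]
4: R B2 -> L2 hit  d=-]
5: R B6 -> L0 miss  d=-]
6: W B6 -> L0 hit  d=D]
7: R B1 -> L1 hit  d=-]
8: R B0 -> L0 miss wb->B6  d=-]
9: W B5 -> L2 miss  d=D]
10: W B2 -> L2 miss wb->B5  d=D]
11: R B6 -> L0 miss  d=-]
12: R B6 -> L0 hit  d=-]
13: R B6 -> L0 hit  d=-]

DIRTY = [2]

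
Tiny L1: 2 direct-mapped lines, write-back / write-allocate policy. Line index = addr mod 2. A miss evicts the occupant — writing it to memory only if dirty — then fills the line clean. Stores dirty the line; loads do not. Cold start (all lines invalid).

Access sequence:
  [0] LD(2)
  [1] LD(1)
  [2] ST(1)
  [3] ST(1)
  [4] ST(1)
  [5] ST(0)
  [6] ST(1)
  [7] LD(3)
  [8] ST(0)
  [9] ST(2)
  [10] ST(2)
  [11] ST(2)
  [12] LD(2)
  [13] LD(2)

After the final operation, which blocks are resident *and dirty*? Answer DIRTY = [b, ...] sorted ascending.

  0 | R B2 → L0 miss [-]
  1 | R B1 → L1 miss [-]
  2 | W B1 → L1 hit [D]
  3 | W B1 → L1 hit [D]
  4 | W B1 → L1 hit [D]
  5 | W B0 → L0 miss [D]
  6 | W B1 → L1 hit [D]
  7 | R B3 → L1 miss wb→B1 [-]
  8 | W B0 → L0 hit [D]
  9 | W B2 → L0 miss wb→B0 [D]
  10 | W B2 → L0 hit [D]
  11 | W B2 → L0 hit [D]
  12 | R B2 → L0 hit [D]
  13 | R B2 → L0 hit [D]

DIRTY = [2]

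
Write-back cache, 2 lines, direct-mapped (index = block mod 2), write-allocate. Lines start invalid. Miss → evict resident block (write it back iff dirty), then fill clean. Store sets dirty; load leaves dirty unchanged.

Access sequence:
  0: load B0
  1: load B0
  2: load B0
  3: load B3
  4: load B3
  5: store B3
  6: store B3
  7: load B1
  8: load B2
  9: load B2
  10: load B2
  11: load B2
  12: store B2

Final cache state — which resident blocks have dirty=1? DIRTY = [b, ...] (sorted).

0: R B0 → L0 miss [-]
1: R B0 → L0 hit [-]
2: R B0 → L0 hit [-]
3: R B3 → L1 miss [-]
4: R B3 → L1 hit [-]
5: W B3 → L1 hit [D]
6: W B3 → L1 hit [D]
7: R B1 → L1 miss wb→B3 [-]
8: R B2 → L0 miss [-]
9: R B2 → L0 hit [-]
10: R B2 → L0 hit [-]
11: R B2 → L0 hit [-]
12: W B2 → L0 hit [D]

DIRTY = [2]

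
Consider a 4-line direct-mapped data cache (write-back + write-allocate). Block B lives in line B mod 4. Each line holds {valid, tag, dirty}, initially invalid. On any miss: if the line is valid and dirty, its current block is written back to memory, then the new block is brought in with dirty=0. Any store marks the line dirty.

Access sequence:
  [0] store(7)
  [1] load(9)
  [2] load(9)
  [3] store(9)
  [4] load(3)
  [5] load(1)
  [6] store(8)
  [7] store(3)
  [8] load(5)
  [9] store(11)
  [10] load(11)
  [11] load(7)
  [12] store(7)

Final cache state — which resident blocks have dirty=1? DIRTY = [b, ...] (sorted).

DIRTY = [7, 8]

  0 | W B7 → L3 miss [D]
  1 | R B9 → L1 miss [-]
  2 | R B9 → L1 hit [-]
  3 | W B9 → L1 hit [D]
  4 | R B3 → L3 miss wb→B7 [-]
  5 | R B1 → L1 miss wb→B9 [-]
  6 | W B8 → L0 miss [D]
  7 | W B3 → L3 hit [D]
  8 | R B5 → L1 miss [-]
  9 | W B11 → L3 miss wb→B3 [D]
  10 | R B11 → L3 hit [D]
  11 | R B7 → L3 miss wb→B11 [-]
  12 | W B7 → L3 hit [D]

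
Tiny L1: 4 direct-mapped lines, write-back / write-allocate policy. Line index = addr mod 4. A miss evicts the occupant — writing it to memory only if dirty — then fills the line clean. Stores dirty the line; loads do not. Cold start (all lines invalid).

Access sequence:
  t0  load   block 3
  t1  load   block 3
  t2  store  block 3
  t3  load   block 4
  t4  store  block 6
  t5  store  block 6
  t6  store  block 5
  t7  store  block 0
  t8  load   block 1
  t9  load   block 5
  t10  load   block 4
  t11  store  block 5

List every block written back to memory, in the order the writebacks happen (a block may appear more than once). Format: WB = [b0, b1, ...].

  0 | R B3 → L3 miss [-]
  1 | R B3 → L3 hit [-]
  2 | W B3 → L3 hit [D]
  3 | R B4 → L0 miss [-]
  4 | W B6 → L2 miss [D]
  5 | W B6 → L2 hit [D]
  6 | W B5 → L1 miss [D]
  7 | W B0 → L0 miss [D]
  8 | R B1 → L1 miss wb→B5 [-]
  9 | R B5 → L1 miss [-]
  10 | R B4 → L0 miss wb→B0 [-]
  11 | W B5 → L1 hit [D]

WB = [5, 0]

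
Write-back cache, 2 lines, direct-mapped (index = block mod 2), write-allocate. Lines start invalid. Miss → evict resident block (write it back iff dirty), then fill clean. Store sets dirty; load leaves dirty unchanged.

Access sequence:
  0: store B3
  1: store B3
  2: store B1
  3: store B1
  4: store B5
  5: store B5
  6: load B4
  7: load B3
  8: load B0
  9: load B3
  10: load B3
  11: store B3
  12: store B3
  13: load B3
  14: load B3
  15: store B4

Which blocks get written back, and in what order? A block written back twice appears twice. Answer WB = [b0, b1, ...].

0: W B3 → L1 miss [D]
1: W B3 → L1 hit [D]
2: W B1 → L1 miss wb→B3 [D]
3: W B1 → L1 hit [D]
4: W B5 → L1 miss wb→B1 [D]
5: W B5 → L1 hit [D]
6: R B4 → L0 miss [-]
7: R B3 → L1 miss wb→B5 [-]
8: R B0 → L0 miss [-]
9: R B3 → L1 hit [-]
10: R B3 → L1 hit [-]
11: W B3 → L1 hit [D]
12: W B3 → L1 hit [D]
13: R B3 → L1 hit [D]
14: R B3 → L1 hit [D]
15: W B4 → L0 miss [D]

WB = [3, 1, 5]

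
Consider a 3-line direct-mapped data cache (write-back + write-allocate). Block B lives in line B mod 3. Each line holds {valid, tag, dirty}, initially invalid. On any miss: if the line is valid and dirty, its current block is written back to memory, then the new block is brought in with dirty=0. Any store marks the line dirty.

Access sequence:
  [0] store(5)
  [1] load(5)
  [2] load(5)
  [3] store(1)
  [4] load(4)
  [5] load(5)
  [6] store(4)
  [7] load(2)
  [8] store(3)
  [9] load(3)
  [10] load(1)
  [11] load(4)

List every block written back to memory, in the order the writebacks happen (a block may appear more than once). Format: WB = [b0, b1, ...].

WB = [1, 5, 4]

0: W B5 → L2 miss [D]
1: R B5 → L2 hit [D]
2: R B5 → L2 hit [D]
3: W B1 → L1 miss [D]
4: R B4 → L1 miss wb→B1 [-]
5: R B5 → L2 hit [D]
6: W B4 → L1 hit [D]
7: R B2 → L2 miss wb→B5 [-]
8: W B3 → L0 miss [D]
9: R B3 → L0 hit [D]
10: R B1 → L1 miss wb→B4 [-]
11: R B4 → L1 miss [-]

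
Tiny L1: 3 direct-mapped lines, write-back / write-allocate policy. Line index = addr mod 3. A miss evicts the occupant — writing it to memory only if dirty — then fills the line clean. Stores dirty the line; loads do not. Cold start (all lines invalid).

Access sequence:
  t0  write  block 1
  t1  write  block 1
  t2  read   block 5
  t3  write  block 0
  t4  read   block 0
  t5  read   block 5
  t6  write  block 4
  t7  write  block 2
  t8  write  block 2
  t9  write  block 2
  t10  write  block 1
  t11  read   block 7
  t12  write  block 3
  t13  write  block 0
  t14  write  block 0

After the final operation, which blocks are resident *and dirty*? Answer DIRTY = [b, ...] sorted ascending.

0: W B1 → L1 miss [D]
1: W B1 → L1 hit [D]
2: R B5 → L2 miss [-]
3: W B0 → L0 miss [D]
4: R B0 → L0 hit [D]
5: R B5 → L2 hit [-]
6: W B4 → L1 miss wb→B1 [D]
7: W B2 → L2 miss [D]
8: W B2 → L2 hit [D]
9: W B2 → L2 hit [D]
10: W B1 → L1 miss wb→B4 [D]
11: R B7 → L1 miss wb→B1 [-]
12: W B3 → L0 miss wb→B0 [D]
13: W B0 → L0 miss wb→B3 [D]
14: W B0 → L0 hit [D]

DIRTY = [0, 2]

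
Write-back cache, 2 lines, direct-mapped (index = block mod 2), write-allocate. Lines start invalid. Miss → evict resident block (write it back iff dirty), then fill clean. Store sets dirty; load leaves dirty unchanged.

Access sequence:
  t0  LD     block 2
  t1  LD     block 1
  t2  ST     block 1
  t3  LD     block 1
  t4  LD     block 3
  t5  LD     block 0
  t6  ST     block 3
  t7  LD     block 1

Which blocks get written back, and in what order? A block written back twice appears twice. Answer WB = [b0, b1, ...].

WB = [1, 3]

0: R B2 → L0 miss [-]
1: R B1 → L1 miss [-]
2: W B1 → L1 hit [D]
3: R B1 → L1 hit [D]
4: R B3 → L1 miss wb→B1 [-]
5: R B0 → L0 miss [-]
6: W B3 → L1 hit [D]
7: R B1 → L1 miss wb→B3 [-]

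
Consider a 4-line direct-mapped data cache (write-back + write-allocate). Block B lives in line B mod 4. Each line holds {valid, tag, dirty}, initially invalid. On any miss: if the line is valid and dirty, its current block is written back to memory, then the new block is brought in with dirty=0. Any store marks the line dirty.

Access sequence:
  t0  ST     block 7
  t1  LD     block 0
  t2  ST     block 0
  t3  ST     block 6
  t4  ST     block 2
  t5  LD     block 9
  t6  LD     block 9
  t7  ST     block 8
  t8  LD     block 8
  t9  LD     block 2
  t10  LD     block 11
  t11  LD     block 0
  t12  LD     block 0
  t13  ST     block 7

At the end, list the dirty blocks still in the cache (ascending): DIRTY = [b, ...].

  0 | W B7 → L3 miss [D]
  1 | R B0 → L0 miss [-]
  2 | W B0 → L0 hit [D]
  3 | W B6 → L2 miss [D]
  4 | W B2 → L2 miss wb→B6 [D]
  5 | R B9 → L1 miss [-]
  6 | R B9 → L1 hit [-]
  7 | W B8 → L0 miss wb→B0 [D]
  8 | R B8 → L0 hit [D]
  9 | R B2 → L2 hit [D]
  10 | R B11 → L3 miss wb→B7 [-]
  11 | R B0 → L0 miss wb→B8 [-]
  12 | R B0 → L0 hit [-]
  13 | W B7 → L3 miss [D]

DIRTY = [2, 7]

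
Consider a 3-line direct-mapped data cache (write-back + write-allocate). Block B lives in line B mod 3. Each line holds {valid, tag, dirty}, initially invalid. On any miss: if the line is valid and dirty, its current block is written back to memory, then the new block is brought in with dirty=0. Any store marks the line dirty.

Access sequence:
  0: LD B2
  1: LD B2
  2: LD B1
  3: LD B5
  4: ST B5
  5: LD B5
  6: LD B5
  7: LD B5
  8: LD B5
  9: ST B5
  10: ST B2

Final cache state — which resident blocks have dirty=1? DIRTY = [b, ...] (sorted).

DIRTY = [2]

0: R B2 -> L2 miss  d=-]
1: R B2 -> L2 hit  d=-]
2: R B1 -> L1 miss  d=-]
3: R B5 -> L2 miss  d=-]
4: W B5 -> L2 hit  d=D]
5: R B5 -> L2 hit  d=D]
6: R B5 -> L2 hit  d=D]
7: R B5 -> L2 hit  d=D]
8: R B5 -> L2 hit  d=D]
9: W B5 -> L2 hit  d=D]
10: W B2 -> L2 miss wb->B5  d=D]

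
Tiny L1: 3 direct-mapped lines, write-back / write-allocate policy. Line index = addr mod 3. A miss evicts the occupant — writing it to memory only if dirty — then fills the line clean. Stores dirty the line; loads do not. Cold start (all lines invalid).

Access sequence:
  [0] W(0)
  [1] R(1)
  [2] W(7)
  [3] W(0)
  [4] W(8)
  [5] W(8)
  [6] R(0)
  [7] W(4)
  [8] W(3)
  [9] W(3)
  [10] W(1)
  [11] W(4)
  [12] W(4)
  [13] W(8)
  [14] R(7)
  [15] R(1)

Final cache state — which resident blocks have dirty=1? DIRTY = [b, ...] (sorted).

  0 | W B0 → L0 miss [D]
  1 | R B1 → L1 miss [-]
  2 | W B7 → L1 miss [D]
  3 | W B0 → L0 hit [D]
  4 | W B8 → L2 miss [D]
  5 | W B8 → L2 hit [D]
  6 | R B0 → L0 hit [D]
  7 | W B4 → L1 miss wb→B7 [D]
  8 | W B3 → L0 miss wb→B0 [D]
  9 | W B3 → L0 hit [D]
  10 | W B1 → L1 miss wb→B4 [D]
  11 | W B4 → L1 miss wb→B1 [D]
  12 | W B4 → L1 hit [D]
  13 | W B8 → L2 hit [D]
  14 | R B7 → L1 miss wb→B4 [-]
  15 | R B1 → L1 miss [-]

DIRTY = [3, 8]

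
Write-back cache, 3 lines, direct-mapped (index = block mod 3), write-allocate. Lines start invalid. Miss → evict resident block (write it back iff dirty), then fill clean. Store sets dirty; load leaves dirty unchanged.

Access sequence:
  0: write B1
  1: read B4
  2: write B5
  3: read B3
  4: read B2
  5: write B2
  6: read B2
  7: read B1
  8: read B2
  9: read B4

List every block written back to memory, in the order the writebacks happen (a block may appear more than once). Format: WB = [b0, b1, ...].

0: W B1 -> L1 miss  d=D]
1: R B4 -> L1 miss wb->B1  d=-]
2: W B5 -> L2 miss  d=D]
3: R B3 -> L0 miss  d=-]
4: R B2 -> L2 miss wb->B5  d=-]
5: W B2 -> L2 hit  d=D]
6: R B2 -> L2 hit  d=D]
7: R B1 -> L1 miss  d=-]
8: R B2 -> L2 hit  d=D]
9: R B4 -> L1 miss  d=-]

WB = [1, 5]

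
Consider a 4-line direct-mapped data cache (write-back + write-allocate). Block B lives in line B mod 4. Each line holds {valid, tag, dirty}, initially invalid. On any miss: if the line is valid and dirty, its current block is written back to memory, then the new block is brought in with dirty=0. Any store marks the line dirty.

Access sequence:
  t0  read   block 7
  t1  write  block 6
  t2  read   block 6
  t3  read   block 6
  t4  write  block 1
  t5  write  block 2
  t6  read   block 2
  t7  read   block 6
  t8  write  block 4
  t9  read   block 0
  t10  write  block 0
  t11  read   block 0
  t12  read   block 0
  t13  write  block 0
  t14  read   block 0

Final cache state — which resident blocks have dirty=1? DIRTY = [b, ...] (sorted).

  0 | R B7 → L3 miss [-]
  1 | W B6 → L2 miss [D]
  2 | R B6 → L2 hit [D]
  3 | R B6 → L2 hit [D]
  4 | W B1 → L1 miss [D]
  5 | W B2 → L2 miss wb→B6 [D]
  6 | R B2 → L2 hit [D]
  7 | R B6 → L2 miss wb→B2 [-]
  8 | W B4 → L0 miss [D]
  9 | R B0 → L0 miss wb→B4 [-]
  10 | W B0 → L0 hit [D]
  11 | R B0 → L0 hit [D]
  12 | R B0 → L0 hit [D]
  13 | W B0 → L0 hit [D]
  14 | R B0 → L0 hit [D]

DIRTY = [0, 1]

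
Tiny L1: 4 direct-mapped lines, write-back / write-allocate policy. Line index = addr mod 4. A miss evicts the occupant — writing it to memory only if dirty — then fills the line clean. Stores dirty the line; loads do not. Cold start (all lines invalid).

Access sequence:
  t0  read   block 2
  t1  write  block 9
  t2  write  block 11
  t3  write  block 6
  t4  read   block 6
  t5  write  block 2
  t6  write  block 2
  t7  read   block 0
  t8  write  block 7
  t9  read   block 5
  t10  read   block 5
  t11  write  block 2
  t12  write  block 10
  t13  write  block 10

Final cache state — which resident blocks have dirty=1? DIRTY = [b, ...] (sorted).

DIRTY = [7, 10]

0: R B2 -> L2 miss  d=-]
1: W B9 -> L1 miss  d=D]
2: W B11 -> L3 miss  d=D]
3: W B6 -> L2 miss  d=D]
4: R B6 -> L2 hit  d=D]
5: W B2 -> L2 miss wb->B6  d=D]
6: W B2 -> L2 hit  d=D]
7: R B0 -> L0 miss  d=-]
8: W B7 -> L3 miss wb->B11  d=D]
9: R B5 -> L1 miss wb->B9  d=-]
10: R B5 -> L1 hit  d=-]
11: W B2 -> L2 hit  d=D]
12: W B10 -> L2 miss wb->B2  d=D]
13: W B10 -> L2 hit  d=D]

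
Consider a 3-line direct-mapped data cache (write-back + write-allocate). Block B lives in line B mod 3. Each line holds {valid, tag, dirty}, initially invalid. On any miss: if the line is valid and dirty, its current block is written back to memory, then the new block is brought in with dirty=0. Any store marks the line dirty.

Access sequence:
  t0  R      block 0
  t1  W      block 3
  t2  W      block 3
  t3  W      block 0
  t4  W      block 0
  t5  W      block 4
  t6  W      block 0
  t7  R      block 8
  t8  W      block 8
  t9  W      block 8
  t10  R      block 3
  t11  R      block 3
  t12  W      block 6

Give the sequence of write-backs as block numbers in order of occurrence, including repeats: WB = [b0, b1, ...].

0: R B0 → L0 miss [-]
1: W B3 → L0 miss [D]
2: W B3 → L0 hit [D]
3: W B0 → L0 miss wb→B3 [D]
4: W B0 → L0 hit [D]
5: W B4 → L1 miss [D]
6: W B0 → L0 hit [D]
7: R B8 → L2 miss [-]
8: W B8 → L2 hit [D]
9: W B8 → L2 hit [D]
10: R B3 → L0 miss wb→B0 [-]
11: R B3 → L0 hit [-]
12: W B6 → L0 miss [D]

WB = [3, 0]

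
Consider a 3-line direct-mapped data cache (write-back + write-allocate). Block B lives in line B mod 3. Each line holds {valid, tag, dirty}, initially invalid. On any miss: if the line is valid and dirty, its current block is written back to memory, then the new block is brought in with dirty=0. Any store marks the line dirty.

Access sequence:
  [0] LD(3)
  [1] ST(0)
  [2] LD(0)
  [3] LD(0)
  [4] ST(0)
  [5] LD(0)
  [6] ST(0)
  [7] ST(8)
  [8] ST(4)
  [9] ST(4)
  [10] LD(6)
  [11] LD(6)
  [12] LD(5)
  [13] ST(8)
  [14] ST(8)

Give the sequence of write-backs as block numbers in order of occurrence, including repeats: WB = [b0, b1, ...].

0: R B3 -> L0 miss  d=-]
1: W B0 -> L0 miss  d=D]
2: R B0 -> L0 hit  d=D]
3: R B0 -> L0 hit  d=D]
4: W B0 -> L0 hit  d=D]
5: R B0 -> L0 hit  d=D]
6: W B0 -> L0 hit  d=D]
7: W B8 -> L2 miss  d=D]
8: W B4 -> L1 miss  d=D]
9: W B4 -> L1 hit  d=D]
10: R B6 -> L0 miss wb->B0  d=-]
11: R B6 -> L0 hit  d=-]
12: R B5 -> L2 miss wb->B8  d=-]
13: W B8 -> L2 miss  d=D]
14: W B8 -> L2 hit  d=D]

WB = [0, 8]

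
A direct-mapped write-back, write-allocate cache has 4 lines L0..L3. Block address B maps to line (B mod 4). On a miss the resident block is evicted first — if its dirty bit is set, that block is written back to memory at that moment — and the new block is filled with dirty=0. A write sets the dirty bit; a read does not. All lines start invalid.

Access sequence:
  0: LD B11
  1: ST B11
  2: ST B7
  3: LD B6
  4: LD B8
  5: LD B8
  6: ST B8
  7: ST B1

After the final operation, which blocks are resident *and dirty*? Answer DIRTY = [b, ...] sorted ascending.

DIRTY = [1, 7, 8]

0: R B11 -> L3 miss  d=-]
1: W B11 -> L3 hit  d=D]
2: W B7 -> L3 miss wb->B11  d=D]
3: R B6 -> L2 miss  d=-]
4: R B8 -> L0 miss  d=-]
5: R B8 -> L0 hit  d=-]
6: W B8 -> L0 hit  d=D]
7: W B1 -> L1 miss  d=D]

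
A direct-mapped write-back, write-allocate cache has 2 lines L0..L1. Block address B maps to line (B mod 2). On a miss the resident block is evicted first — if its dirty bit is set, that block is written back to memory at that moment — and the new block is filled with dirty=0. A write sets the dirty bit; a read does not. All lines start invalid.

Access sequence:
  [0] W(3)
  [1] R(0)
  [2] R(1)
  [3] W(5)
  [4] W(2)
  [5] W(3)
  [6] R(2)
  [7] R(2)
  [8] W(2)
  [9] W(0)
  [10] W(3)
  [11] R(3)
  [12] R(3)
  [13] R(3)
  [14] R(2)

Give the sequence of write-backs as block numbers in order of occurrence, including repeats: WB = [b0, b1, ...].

0: W B3 → L1 miss [D]
1: R B0 → L0 miss [-]
2: R B1 → L1 miss wb→B3 [-]
3: W B5 → L1 miss [D]
4: W B2 → L0 miss [D]
5: W B3 → L1 miss wb→B5 [D]
6: R B2 → L0 hit [D]
7: R B2 → L0 hit [D]
8: W B2 → L0 hit [D]
9: W B0 → L0 miss wb→B2 [D]
10: W B3 → L1 hit [D]
11: R B3 → L1 hit [D]
12: R B3 → L1 hit [D]
13: R B3 → L1 hit [D]
14: R B2 → L0 miss wb→B0 [-]

WB = [3, 5, 2, 0]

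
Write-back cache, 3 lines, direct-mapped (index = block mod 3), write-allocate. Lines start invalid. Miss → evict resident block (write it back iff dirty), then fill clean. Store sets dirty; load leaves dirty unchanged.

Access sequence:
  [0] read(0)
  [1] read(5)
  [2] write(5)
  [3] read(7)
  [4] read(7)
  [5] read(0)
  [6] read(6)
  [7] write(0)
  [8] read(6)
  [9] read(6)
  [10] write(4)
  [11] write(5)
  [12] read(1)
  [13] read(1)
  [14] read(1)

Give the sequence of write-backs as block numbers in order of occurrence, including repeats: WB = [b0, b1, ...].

WB = [0, 4]

0: R B0 → L0 miss [-]
1: R B5 → L2 miss [-]
2: W B5 → L2 hit [D]
3: R B7 → L1 miss [-]
4: R B7 → L1 hit [-]
5: R B0 → L0 hit [-]
6: R B6 → L0 miss [-]
7: W B0 → L0 miss [D]
8: R B6 → L0 miss wb→B0 [-]
9: R B6 → L0 hit [-]
10: W B4 → L1 miss [D]
11: W B5 → L2 hit [D]
12: R B1 → L1 miss wb→B4 [-]
13: R B1 → L1 hit [-]
14: R B1 → L1 hit [-]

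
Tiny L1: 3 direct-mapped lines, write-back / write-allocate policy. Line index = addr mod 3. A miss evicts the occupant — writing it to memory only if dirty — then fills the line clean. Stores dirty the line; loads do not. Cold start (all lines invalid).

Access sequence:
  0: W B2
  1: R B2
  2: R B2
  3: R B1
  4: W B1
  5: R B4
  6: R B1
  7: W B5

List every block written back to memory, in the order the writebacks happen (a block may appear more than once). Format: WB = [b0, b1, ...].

  0 | W B2 → L2 miss [D]
  1 | R B2 → L2 hit [D]
  2 | R B2 → L2 hit [D]
  3 | R B1 → L1 miss [-]
  4 | W B1 → L1 hit [D]
  5 | R B4 → L1 miss wb→B1 [-]
  6 | R B1 → L1 miss [-]
  7 | W B5 → L2 miss wb→B2 [D]

WB = [1, 2]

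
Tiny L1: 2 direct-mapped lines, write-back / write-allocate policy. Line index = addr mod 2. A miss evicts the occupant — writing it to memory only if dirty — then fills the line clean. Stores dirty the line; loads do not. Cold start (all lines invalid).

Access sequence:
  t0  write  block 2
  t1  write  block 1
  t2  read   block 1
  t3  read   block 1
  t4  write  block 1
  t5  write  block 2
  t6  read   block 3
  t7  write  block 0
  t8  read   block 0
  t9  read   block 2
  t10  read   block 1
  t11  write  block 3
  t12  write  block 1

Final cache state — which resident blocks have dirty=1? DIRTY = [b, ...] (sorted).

DIRTY = [1]

  0 | W B2 → L0 miss [D]
  1 | W B1 → L1 miss [D]
  2 | R B1 → L1 hit [D]
  3 | R B1 → L1 hit [D]
  4 | W B1 → L1 hit [D]
  5 | W B2 → L0 hit [D]
  6 | R B3 → L1 miss wb→B1 [-]
  7 | W B0 → L0 miss wb→B2 [D]
  8 | R B0 → L0 hit [D]
  9 | R B2 → L0 miss wb→B0 [-]
  10 | R B1 → L1 miss [-]
  11 | W B3 → L1 miss [D]
  12 | W B1 → L1 miss wb→B3 [D]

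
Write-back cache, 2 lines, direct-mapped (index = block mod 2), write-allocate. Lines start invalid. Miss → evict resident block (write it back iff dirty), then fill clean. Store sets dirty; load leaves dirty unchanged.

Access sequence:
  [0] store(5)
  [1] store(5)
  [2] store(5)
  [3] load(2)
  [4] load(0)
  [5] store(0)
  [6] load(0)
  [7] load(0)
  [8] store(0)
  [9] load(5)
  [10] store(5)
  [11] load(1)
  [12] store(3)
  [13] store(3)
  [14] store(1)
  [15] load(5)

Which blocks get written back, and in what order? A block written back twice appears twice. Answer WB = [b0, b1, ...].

0: W B5 -> L1 miss  d=D]
1: W B5 -> L1 hit  d=D]
2: W B5 -> L1 hit  d=D]
3: R B2 -> L0 miss  d=-]
4: R B0 -> L0 miss  d=-]
5: W B0 -> L0 hit  d=D]
6: R B0 -> L0 hit  d=D]
7: R B0 -> L0 hit  d=D]
8: W B0 -> L0 hit  d=D]
9: R B5 -> L1 hit  d=D]
10: W B5 -> L1 hit  d=D]
11: R B1 -> L1 miss wb->B5  d=-]
12: W B3 -> L1 miss  d=D]
13: W B3 -> L1 hit  d=D]
14: W B1 -> L1 miss wb->B3  d=D]
15: R B5 -> L1 miss wb->B1  d=-]

WB = [5, 3, 1]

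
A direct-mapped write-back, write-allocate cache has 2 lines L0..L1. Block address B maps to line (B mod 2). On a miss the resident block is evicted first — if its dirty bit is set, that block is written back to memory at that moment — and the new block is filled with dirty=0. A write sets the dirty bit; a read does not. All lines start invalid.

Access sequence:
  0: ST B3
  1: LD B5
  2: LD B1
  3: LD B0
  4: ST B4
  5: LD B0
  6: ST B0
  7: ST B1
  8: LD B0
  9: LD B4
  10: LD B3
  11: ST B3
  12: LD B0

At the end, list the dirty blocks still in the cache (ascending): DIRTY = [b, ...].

DIRTY = [3]

  0 | W B3 → L1 miss [D]
  1 | R B5 → L1 miss wb→B3 [-]
  2 | R B1 → L1 miss [-]
  3 | R B0 → L0 miss [-]
  4 | W B4 → L0 miss [D]
  5 | R B0 → L0 miss wb→B4 [-]
  6 | W B0 → L0 hit [D]
  7 | W B1 → L1 hit [D]
  8 | R B0 → L0 hit [D]
  9 | R B4 → L0 miss wb→B0 [-]
  10 | R B3 → L1 miss wb→B1 [-]
  11 | W B3 → L1 hit [D]
  12 | R B0 → L0 miss [-]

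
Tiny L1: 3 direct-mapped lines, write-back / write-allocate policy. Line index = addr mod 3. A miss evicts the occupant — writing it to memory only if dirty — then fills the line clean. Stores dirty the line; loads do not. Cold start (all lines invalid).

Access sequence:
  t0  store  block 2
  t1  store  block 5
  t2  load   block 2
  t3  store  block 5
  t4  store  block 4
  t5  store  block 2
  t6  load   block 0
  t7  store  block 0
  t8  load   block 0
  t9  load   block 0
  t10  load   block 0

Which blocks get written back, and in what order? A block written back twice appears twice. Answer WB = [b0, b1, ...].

  0 | W B2 → L2 miss [D]
  1 | W B5 → L2 miss wb→B2 [D]
  2 | R B2 → L2 miss wb→B5 [-]
  3 | W B5 → L2 miss [D]
  4 | W B4 → L1 miss [D]
  5 | W B2 → L2 miss wb→B5 [D]
  6 | R B0 → L0 miss [-]
  7 | W B0 → L0 hit [D]
  8 | R B0 → L0 hit [D]
  9 | R B0 → L0 hit [D]
  10 | R B0 → L0 hit [D]

WB = [2, 5, 5]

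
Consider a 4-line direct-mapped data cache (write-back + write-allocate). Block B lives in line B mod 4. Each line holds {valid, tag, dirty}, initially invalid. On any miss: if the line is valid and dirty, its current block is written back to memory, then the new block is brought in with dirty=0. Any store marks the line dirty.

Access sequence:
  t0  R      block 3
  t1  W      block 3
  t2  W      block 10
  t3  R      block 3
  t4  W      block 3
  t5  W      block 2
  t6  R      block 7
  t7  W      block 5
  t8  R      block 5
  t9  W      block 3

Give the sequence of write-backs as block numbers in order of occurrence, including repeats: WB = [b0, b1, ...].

0: R B3 -> L3 miss  d=-]
1: W B3 -> L3 hit  d=D]
2: W B10 -> L2 miss  d=D]
3: R B3 -> L3 hit  d=D]
4: W B3 -> L3 hit  d=D]
5: W B2 -> L2 miss wb->B10  d=D]
6: R B7 -> L3 miss wb->B3  d=-]
7: W B5 -> L1 miss  d=D]
8: R B5 -> L1 hit  d=D]
9: W B3 -> L3 miss  d=D]

WB = [10, 3]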